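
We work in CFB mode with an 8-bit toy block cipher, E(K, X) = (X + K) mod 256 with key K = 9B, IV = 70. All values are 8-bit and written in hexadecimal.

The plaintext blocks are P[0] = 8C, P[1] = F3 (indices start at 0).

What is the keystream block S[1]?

CFB encryption: C_i = P_i ⊕ E(K, C_{i−1}), with C_{−1} = IV.
C[0]: E(K, 70) = 0B; 8C ⊕ 0B = 87.
C[1]: E(K, 87) = 22; F3 ⊕ 22 = D1.
So S[1] = 22.

22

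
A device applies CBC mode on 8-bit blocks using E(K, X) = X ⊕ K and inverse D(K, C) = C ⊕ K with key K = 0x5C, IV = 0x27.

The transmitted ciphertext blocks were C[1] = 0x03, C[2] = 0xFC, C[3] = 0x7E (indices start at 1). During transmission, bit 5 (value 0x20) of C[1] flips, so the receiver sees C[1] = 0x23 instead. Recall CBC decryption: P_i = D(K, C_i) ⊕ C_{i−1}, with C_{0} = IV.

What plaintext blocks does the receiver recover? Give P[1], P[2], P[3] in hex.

P[1] = 0x58, P[2] = 0x83, P[3] = 0xDE

Only C[1] changed, to 0x23. In CBC, a change in C_i garbles P_i and flips the same bit in P_{i+1}. Decrypting the received ciphertext:
P[1]: D(K, 0x23) = 0x7F; 0x7F ⊕ 0x27 = 0x58.
P[2]: D(K, 0xFC) = 0xA0; 0xA0 ⊕ 0x23 = 0x83.
P[3]: D(K, 0x7E) = 0x22; 0x22 ⊕ 0xFC = 0xDE.
Blocks that differ from the original plaintext: P[1], P[2].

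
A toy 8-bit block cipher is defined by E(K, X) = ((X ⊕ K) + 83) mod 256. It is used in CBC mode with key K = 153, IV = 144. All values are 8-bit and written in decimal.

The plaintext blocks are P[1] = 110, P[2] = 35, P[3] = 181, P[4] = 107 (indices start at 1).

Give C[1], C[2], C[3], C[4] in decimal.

CBC encryption: C_i = E(K, P_i ⊕ C_{i−1}), with C_{0} = IV.
C[1]: P[1] ⊕ 144 = 254; E(K, 254) = 186.
C[2]: P[2] ⊕ 186 = 153; E(K, 153) = 83.
C[3]: P[3] ⊕ 83 = 230; E(K, 230) = 210.
C[4]: P[4] ⊕ 210 = 185; E(K, 185) = 115.

C[1] = 186, C[2] = 83, C[3] = 210, C[4] = 115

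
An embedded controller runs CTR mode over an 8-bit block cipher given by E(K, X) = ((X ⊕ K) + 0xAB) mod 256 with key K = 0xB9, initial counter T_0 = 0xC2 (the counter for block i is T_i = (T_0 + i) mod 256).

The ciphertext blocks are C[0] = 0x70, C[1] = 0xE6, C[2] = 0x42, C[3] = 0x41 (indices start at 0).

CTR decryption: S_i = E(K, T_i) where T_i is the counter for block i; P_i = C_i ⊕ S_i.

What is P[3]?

P[3]: T = 0xC5, S = E(K, T) = 0x27; 0x41 ⊕ 0x27 = 0x66.

P[3] = 0x66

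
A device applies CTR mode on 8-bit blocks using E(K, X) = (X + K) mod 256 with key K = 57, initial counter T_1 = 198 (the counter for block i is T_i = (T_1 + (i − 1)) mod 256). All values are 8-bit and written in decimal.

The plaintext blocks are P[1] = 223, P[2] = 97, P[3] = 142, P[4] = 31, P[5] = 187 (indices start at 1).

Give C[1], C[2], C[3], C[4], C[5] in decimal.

C[1] = 32, C[2] = 97, C[3] = 143, C[4] = 29, C[5] = 184

CTR encryption: S_i = E(K, T_i) where T_i is the counter for block i; C_i = P_i ⊕ S_i.
C[1]: T = 198, S = E(K, T) = 255; 223 ⊕ 255 = 32.
C[2]: T = 199, S = E(K, T) = 0; 97 ⊕ 0 = 97.
C[3]: T = 200, S = E(K, T) = 1; 142 ⊕ 1 = 143.
C[4]: T = 201, S = E(K, T) = 2; 31 ⊕ 2 = 29.
C[5]: T = 202, S = E(K, T) = 3; 187 ⊕ 3 = 184.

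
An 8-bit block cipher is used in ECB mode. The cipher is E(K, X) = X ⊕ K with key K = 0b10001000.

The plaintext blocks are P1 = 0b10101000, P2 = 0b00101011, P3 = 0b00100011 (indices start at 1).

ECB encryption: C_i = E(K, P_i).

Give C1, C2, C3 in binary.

C1 = 0b00100000, C2 = 0b10100011, C3 = 0b10101011

C1: E(K, 0b10101000) = 0b00100000.
C2: E(K, 0b00101011) = 0b10100011.
C3: E(K, 0b00100011) = 0b10101011.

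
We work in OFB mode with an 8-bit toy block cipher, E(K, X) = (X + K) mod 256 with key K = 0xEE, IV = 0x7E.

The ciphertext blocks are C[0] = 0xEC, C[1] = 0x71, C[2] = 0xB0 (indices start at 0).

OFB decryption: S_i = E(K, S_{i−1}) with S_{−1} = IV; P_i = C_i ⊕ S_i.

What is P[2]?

P[0]: S = E(K, 0x7E) = 0x6C; 0xEC ⊕ 0x6C = 0x80.
P[1]: S = E(K, 0x6C) = 0x5A; 0x71 ⊕ 0x5A = 0x2B.
P[2]: S = E(K, 0x5A) = 0x48; 0xB0 ⊕ 0x48 = 0xF8.

P[2] = 0xF8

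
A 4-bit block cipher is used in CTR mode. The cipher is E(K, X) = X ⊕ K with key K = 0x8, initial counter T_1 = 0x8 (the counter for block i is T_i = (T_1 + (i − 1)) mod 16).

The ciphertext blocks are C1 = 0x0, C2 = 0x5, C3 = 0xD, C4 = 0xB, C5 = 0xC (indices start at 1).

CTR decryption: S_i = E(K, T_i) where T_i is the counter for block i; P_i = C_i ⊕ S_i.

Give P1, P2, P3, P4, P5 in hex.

P1 = 0x0, P2 = 0x4, P3 = 0xF, P4 = 0x8, P5 = 0x8

P1: T = 0x8, S = E(K, T) = 0x0; 0x0 ⊕ 0x0 = 0x0.
P2: T = 0x9, S = E(K, T) = 0x1; 0x5 ⊕ 0x1 = 0x4.
P3: T = 0xA, S = E(K, T) = 0x2; 0xD ⊕ 0x2 = 0xF.
P4: T = 0xB, S = E(K, T) = 0x3; 0xB ⊕ 0x3 = 0x8.
P5: T = 0xC, S = E(K, T) = 0x4; 0xC ⊕ 0x4 = 0x8.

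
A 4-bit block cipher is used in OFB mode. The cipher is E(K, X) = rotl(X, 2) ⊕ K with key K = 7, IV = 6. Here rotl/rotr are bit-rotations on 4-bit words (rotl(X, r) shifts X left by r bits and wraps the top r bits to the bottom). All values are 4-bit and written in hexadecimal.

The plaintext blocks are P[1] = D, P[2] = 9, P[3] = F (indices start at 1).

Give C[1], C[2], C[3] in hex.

OFB encryption: S_i = E(K, S_{i−1}) with S_{0} = IV; C_i = P_i ⊕ S_i.
C[1]: S = E(K, 6) = E; D ⊕ E = 3.
C[2]: S = E(K, E) = C; 9 ⊕ C = 5.
C[3]: S = E(K, C) = 4; F ⊕ 4 = B.

C[1] = 3, C[2] = 5, C[3] = B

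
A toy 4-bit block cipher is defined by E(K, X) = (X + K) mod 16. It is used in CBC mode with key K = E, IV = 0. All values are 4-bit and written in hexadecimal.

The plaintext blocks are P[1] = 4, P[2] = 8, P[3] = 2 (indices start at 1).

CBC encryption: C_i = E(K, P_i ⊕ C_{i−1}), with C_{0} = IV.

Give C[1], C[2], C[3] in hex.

C[1]: P[1] ⊕ 0 = 4; E(K, 4) = 2.
C[2]: P[2] ⊕ 2 = A; E(K, A) = 8.
C[3]: P[3] ⊕ 8 = A; E(K, A) = 8.

C[1] = 2, C[2] = 8, C[3] = 8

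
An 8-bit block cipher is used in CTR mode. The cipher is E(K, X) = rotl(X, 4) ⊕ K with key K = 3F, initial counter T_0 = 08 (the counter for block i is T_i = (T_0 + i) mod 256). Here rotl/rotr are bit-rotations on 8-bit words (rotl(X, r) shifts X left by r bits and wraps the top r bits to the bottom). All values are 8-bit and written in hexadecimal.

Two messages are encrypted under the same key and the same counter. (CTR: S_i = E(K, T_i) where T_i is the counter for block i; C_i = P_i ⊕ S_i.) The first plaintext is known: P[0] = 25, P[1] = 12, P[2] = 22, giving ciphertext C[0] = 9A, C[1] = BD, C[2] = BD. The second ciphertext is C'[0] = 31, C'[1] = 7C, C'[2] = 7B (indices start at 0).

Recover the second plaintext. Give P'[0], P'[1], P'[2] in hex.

P'[0] = 8E, P'[1] = D3, P'[2] = E4

In CTR with a reused counter, both messages share the same keystream S_i, so C_i ⊕ C'_i = P_i ⊕ P'_i and thus P'_i = P_i ⊕ C_i ⊕ C'_i.
P'[0]: 25 ⊕ 9A ⊕ 31 = 8E.
P'[1]: 12 ⊕ BD ⊕ 7C = D3.
P'[2]: 22 ⊕ BD ⊕ 7B = E4.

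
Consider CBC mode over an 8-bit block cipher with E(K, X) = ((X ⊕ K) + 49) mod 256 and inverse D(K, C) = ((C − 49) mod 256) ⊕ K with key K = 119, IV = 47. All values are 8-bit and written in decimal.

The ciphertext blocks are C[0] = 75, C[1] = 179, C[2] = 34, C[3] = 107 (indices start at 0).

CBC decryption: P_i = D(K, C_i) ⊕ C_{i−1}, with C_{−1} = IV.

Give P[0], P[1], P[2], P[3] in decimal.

P[0] = 66, P[1] = 190, P[2] = 53, P[3] = 111

P[0]: D(K, 75) = 109; 109 ⊕ 47 = 66.
P[1]: D(K, 179) = 245; 245 ⊕ 75 = 190.
P[2]: D(K, 34) = 134; 134 ⊕ 179 = 53.
P[3]: D(K, 107) = 77; 77 ⊕ 34 = 111.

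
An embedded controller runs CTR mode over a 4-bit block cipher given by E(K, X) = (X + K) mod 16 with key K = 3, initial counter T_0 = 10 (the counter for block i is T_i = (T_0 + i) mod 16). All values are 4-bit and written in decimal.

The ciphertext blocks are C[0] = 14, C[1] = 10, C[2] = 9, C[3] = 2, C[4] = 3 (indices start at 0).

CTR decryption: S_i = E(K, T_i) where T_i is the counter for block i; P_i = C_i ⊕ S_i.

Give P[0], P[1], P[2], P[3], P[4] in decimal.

P[0]: T = 10, S = E(K, T) = 13; 14 ⊕ 13 = 3.
P[1]: T = 11, S = E(K, T) = 14; 10 ⊕ 14 = 4.
P[2]: T = 12, S = E(K, T) = 15; 9 ⊕ 15 = 6.
P[3]: T = 13, S = E(K, T) = 0; 2 ⊕ 0 = 2.
P[4]: T = 14, S = E(K, T) = 1; 3 ⊕ 1 = 2.

P[0] = 3, P[1] = 4, P[2] = 6, P[3] = 2, P[4] = 2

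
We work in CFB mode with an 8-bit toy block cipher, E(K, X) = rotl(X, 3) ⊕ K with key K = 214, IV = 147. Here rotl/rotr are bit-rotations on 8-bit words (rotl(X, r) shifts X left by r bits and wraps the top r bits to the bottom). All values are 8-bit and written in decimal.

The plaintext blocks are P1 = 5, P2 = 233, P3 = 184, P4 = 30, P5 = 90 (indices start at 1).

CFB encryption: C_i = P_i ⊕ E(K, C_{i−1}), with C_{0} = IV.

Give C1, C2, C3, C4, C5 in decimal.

C1: E(K, 147) = 74; 5 ⊕ 74 = 79.
C2: E(K, 79) = 172; 233 ⊕ 172 = 69.
C3: E(K, 69) = 252; 184 ⊕ 252 = 68.
C4: E(K, 68) = 244; 30 ⊕ 244 = 234.
C5: E(K, 234) = 129; 90 ⊕ 129 = 219.

C1 = 79, C2 = 69, C3 = 68, C4 = 234, C5 = 219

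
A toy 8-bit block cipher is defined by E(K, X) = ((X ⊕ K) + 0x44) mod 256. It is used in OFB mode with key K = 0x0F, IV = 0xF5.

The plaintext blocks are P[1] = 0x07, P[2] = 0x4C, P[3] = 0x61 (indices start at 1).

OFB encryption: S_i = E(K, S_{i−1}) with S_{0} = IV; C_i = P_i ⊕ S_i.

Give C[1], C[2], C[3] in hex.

C[1]: S = E(K, 0xF5) = 0x3E; 0x07 ⊕ 0x3E = 0x39.
C[2]: S = E(K, 0x3E) = 0x75; 0x4C ⊕ 0x75 = 0x39.
C[3]: S = E(K, 0x75) = 0xBE; 0x61 ⊕ 0xBE = 0xDF.

C[1] = 0x39, C[2] = 0x39, C[3] = 0xDF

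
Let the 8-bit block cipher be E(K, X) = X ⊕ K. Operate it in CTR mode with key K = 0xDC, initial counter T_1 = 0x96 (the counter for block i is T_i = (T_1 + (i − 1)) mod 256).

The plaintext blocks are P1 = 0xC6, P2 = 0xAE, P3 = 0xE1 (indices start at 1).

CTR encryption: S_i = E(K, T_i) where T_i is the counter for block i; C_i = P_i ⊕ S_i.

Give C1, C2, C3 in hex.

C1 = 0x8C, C2 = 0xE5, C3 = 0xA5

C1: T = 0x96, S = E(K, T) = 0x4A; 0xC6 ⊕ 0x4A = 0x8C.
C2: T = 0x97, S = E(K, T) = 0x4B; 0xAE ⊕ 0x4B = 0xE5.
C3: T = 0x98, S = E(K, T) = 0x44; 0xE1 ⊕ 0x44 = 0xA5.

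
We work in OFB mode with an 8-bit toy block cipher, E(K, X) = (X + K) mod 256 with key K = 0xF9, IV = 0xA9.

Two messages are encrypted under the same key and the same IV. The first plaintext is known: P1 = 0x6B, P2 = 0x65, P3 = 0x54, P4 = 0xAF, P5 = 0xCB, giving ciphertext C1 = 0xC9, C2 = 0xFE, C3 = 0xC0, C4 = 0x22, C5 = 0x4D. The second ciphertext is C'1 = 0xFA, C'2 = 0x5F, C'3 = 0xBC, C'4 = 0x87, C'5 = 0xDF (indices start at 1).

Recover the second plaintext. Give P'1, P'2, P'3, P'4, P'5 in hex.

P'1 = 0x58, P'2 = 0xC4, P'3 = 0x28, P'4 = 0x0A, P'5 = 0x59

In OFB with a reused IV, both messages share the same keystream S_i, so C_i ⊕ C'_i = P_i ⊕ P'_i and thus P'_i = P_i ⊕ C_i ⊕ C'_i.
P'1: 0x6B ⊕ 0xC9 ⊕ 0xFA = 0x58.
P'2: 0x65 ⊕ 0xFE ⊕ 0x5F = 0xC4.
P'3: 0x54 ⊕ 0xC0 ⊕ 0xBC = 0x28.
P'4: 0xAF ⊕ 0x22 ⊕ 0x87 = 0x0A.
P'5: 0xCB ⊕ 0x4D ⊕ 0xDF = 0x59.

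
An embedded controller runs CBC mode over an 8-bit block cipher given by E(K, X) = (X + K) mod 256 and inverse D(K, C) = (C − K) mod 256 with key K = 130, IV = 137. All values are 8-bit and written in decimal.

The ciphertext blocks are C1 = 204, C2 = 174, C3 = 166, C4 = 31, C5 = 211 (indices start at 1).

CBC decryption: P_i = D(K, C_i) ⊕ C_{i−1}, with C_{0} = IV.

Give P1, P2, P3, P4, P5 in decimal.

P1: D(K, 204) = 74; 74 ⊕ 137 = 195.
P2: D(K, 174) = 44; 44 ⊕ 204 = 224.
P3: D(K, 166) = 36; 36 ⊕ 174 = 138.
P4: D(K, 31) = 157; 157 ⊕ 166 = 59.
P5: D(K, 211) = 81; 81 ⊕ 31 = 78.

P1 = 195, P2 = 224, P3 = 138, P4 = 59, P5 = 78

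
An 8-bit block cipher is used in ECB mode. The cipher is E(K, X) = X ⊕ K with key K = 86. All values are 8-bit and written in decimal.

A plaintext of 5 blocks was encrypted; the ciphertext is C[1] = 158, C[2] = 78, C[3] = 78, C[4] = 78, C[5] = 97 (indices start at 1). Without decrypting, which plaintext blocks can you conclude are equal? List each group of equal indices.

ECB encrypts each block independently with the same key, so equal ciphertext blocks imply equal plaintext blocks.
C[2] = C[3] = C[4] = 78, so P[2] = P[3] = P[4].

P[2] = P[3] = P[4]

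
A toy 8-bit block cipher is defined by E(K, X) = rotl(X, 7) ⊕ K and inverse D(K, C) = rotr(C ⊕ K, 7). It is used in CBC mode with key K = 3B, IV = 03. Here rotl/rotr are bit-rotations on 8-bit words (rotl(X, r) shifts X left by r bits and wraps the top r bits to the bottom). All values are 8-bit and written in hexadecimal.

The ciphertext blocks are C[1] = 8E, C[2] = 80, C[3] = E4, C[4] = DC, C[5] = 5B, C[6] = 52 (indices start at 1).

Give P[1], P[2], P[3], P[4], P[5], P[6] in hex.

CBC decryption: P_i = D(K, C_i) ⊕ C_{i−1}, with C_{0} = IV.
P[1]: D(K, 8E) = 6B; 6B ⊕ 03 = 68.
P[2]: D(K, 80) = 77; 77 ⊕ 8E = F9.
P[3]: D(K, E4) = BF; BF ⊕ 80 = 3F.
P[4]: D(K, DC) = CF; CF ⊕ E4 = 2B.
P[5]: D(K, 5B) = C0; C0 ⊕ DC = 1C.
P[6]: D(K, 52) = D2; D2 ⊕ 5B = 89.

P[1] = 68, P[2] = F9, P[3] = 3F, P[4] = 2B, P[5] = 1C, P[6] = 89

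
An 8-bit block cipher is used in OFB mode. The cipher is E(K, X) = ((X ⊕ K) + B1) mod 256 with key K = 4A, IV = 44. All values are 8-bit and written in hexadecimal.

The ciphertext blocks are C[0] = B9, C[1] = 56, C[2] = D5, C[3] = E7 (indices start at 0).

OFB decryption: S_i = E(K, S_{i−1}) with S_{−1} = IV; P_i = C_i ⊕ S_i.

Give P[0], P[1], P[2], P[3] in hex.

P[0] = 06, P[1] = F0, P[2] = 48, P[3] = 6F

P[0]: S = E(K, 44) = BF; B9 ⊕ BF = 06.
P[1]: S = E(K, BF) = A6; 56 ⊕ A6 = F0.
P[2]: S = E(K, A6) = 9D; D5 ⊕ 9D = 48.
P[3]: S = E(K, 9D) = 88; E7 ⊕ 88 = 6F.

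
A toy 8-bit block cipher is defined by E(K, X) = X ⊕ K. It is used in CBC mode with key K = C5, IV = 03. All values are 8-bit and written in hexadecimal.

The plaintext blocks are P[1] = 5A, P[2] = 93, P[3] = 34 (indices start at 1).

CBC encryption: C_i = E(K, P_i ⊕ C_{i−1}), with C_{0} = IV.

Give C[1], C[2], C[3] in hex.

C[1]: P[1] ⊕ 03 = 59; E(K, 59) = 9C.
C[2]: P[2] ⊕ 9C = 0F; E(K, 0F) = CA.
C[3]: P[3] ⊕ CA = FE; E(K, FE) = 3B.

C[1] = 9C, C[2] = CA, C[3] = 3B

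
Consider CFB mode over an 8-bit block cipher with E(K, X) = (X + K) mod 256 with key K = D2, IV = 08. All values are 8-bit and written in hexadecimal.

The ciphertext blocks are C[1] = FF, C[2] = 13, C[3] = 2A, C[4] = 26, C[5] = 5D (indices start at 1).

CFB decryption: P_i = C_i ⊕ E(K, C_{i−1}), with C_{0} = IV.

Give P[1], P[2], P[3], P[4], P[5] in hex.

P[1]: E(K, 08) = DA; FF ⊕ DA = 25.
P[2]: E(K, FF) = D1; 13 ⊕ D1 = C2.
P[3]: E(K, 13) = E5; 2A ⊕ E5 = CF.
P[4]: E(K, 2A) = FC; 26 ⊕ FC = DA.
P[5]: E(K, 26) = F8; 5D ⊕ F8 = A5.

P[1] = 25, P[2] = C2, P[3] = CF, P[4] = DA, P[5] = A5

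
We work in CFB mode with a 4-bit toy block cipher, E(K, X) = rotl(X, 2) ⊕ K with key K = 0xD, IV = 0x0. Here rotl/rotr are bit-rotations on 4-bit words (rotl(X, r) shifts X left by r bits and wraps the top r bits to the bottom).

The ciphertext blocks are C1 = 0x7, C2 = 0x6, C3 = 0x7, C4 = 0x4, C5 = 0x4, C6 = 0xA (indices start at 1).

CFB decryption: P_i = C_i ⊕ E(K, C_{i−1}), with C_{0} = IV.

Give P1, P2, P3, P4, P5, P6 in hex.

P1: E(K, 0x0) = 0xD; 0x7 ⊕ 0xD = 0xA.
P2: E(K, 0x7) = 0x0; 0x6 ⊕ 0x0 = 0x6.
P3: E(K, 0x6) = 0x4; 0x7 ⊕ 0x4 = 0x3.
P4: E(K, 0x7) = 0x0; 0x4 ⊕ 0x0 = 0x4.
P5: E(K, 0x4) = 0xC; 0x4 ⊕ 0xC = 0x8.
P6: E(K, 0x4) = 0xC; 0xA ⊕ 0xC = 0x6.

P1 = 0xA, P2 = 0x6, P3 = 0x3, P4 = 0x4, P5 = 0x8, P6 = 0x6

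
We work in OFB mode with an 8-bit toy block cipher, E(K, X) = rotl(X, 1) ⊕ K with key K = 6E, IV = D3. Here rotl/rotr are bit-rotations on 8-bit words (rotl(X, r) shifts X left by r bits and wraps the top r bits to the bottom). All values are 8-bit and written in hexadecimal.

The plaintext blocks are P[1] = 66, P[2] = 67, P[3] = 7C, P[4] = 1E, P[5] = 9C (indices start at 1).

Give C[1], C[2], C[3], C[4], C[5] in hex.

C[1] = AF, C[2] = 9A, C[3] = E9, C[4] = 5B, C[5] = 78

OFB encryption: S_i = E(K, S_{i−1}) with S_{0} = IV; C_i = P_i ⊕ S_i.
C[1]: S = E(K, D3) = C9; 66 ⊕ C9 = AF.
C[2]: S = E(K, C9) = FD; 67 ⊕ FD = 9A.
C[3]: S = E(K, FD) = 95; 7C ⊕ 95 = E9.
C[4]: S = E(K, 95) = 45; 1E ⊕ 45 = 5B.
C[5]: S = E(K, 45) = E4; 9C ⊕ E4 = 78.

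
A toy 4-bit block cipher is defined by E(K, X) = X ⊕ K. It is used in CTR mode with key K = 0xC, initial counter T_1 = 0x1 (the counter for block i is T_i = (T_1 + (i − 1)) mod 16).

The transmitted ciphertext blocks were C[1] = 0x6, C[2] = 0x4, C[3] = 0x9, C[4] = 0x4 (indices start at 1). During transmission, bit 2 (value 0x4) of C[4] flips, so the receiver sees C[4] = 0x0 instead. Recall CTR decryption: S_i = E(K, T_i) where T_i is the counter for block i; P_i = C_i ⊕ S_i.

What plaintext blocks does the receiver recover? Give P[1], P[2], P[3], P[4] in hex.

P[1] = 0xB, P[2] = 0xA, P[3] = 0x6, P[4] = 0x8

Only C[4] changed, to 0x0. In CTR, a change in C_i flips the same bit in P_i only; the keystream is unaffected. Decrypting the received ciphertext:
P[1]: T = 0x1, S = E(K, T) = 0xD; 0x6 ⊕ 0xD = 0xB.
P[2]: T = 0x2, S = E(K, T) = 0xE; 0x4 ⊕ 0xE = 0xA.
P[3]: T = 0x3, S = E(K, T) = 0xF; 0x9 ⊕ 0xF = 0x6.
P[4]: T = 0x4, S = E(K, T) = 0x8; 0x0 ⊕ 0x8 = 0x8.
Blocks that differ from the original plaintext: P[4].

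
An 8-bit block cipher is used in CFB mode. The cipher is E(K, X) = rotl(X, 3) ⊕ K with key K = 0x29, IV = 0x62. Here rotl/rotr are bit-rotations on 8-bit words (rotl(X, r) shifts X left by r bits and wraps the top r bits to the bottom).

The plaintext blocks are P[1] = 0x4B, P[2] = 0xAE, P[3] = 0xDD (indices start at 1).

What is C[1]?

C[1] = 0x71

CFB encryption: C_i = P_i ⊕ E(K, C_{i−1}), with C_{0} = IV.
C[1]: E(K, 0x62) = 0x3A; 0x4B ⊕ 0x3A = 0x71.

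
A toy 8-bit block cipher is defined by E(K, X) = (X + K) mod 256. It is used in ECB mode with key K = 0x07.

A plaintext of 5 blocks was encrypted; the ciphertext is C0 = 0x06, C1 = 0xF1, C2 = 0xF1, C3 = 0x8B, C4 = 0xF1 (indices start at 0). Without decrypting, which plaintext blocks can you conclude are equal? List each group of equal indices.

P1 = P2 = P4

ECB encrypts each block independently with the same key, so equal ciphertext blocks imply equal plaintext blocks.
C1 = C2 = C4 = 0xF1, so P1 = P2 = P4.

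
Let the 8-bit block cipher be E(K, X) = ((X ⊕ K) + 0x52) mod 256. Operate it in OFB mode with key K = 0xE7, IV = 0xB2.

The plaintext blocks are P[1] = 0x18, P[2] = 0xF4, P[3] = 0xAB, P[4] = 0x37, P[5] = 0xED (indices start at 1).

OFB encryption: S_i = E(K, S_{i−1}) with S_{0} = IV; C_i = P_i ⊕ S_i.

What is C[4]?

C[4] = 0x45

C[1]: S = E(K, 0xB2) = 0xA7; 0x18 ⊕ 0xA7 = 0xBF.
C[2]: S = E(K, 0xA7) = 0x92; 0xF4 ⊕ 0x92 = 0x66.
C[3]: S = E(K, 0x92) = 0xC7; 0xAB ⊕ 0xC7 = 0x6C.
C[4]: S = E(K, 0xC7) = 0x72; 0x37 ⊕ 0x72 = 0x45.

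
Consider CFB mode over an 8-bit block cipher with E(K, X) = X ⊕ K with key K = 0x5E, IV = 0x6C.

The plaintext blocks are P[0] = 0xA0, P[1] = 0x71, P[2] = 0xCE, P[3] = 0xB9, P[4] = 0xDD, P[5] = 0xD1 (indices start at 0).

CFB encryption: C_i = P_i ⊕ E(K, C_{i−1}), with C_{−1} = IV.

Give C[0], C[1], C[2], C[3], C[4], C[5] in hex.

C[0] = 0x92, C[1] = 0xBD, C[2] = 0x2D, C[3] = 0xCA, C[4] = 0x49, C[5] = 0xC6

C[0]: E(K, 0x6C) = 0x32; 0xA0 ⊕ 0x32 = 0x92.
C[1]: E(K, 0x92) = 0xCC; 0x71 ⊕ 0xCC = 0xBD.
C[2]: E(K, 0xBD) = 0xE3; 0xCE ⊕ 0xE3 = 0x2D.
C[3]: E(K, 0x2D) = 0x73; 0xB9 ⊕ 0x73 = 0xCA.
C[4]: E(K, 0xCA) = 0x94; 0xDD ⊕ 0x94 = 0x49.
C[5]: E(K, 0x49) = 0x17; 0xD1 ⊕ 0x17 = 0xC6.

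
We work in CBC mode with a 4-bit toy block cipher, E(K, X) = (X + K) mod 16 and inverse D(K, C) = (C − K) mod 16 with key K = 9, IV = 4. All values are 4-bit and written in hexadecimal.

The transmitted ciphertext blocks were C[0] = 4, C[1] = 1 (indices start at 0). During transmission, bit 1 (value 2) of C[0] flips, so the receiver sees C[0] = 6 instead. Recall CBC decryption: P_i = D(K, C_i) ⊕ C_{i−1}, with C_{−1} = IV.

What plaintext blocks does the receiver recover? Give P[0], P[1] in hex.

Only C[0] changed, to 6. In CBC, a change in C_i garbles P_i and flips the same bit in P_{i+1}. Decrypting the received ciphertext:
P[0]: D(K, 6) = D; D ⊕ 4 = 9.
P[1]: D(K, 1) = 8; 8 ⊕ 6 = E.
Blocks that differ from the original plaintext: P[0], P[1].

P[0] = 9, P[1] = E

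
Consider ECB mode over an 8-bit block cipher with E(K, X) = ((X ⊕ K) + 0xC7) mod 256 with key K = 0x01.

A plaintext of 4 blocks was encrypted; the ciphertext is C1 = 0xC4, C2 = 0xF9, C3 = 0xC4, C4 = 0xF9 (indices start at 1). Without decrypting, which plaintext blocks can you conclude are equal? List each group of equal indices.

P1 = P3; P2 = P4

ECB encrypts each block independently with the same key, so equal ciphertext blocks imply equal plaintext blocks.
C1 = C3 = 0xC4, so P1 = P3.
C2 = C4 = 0xF9, so P2 = P4.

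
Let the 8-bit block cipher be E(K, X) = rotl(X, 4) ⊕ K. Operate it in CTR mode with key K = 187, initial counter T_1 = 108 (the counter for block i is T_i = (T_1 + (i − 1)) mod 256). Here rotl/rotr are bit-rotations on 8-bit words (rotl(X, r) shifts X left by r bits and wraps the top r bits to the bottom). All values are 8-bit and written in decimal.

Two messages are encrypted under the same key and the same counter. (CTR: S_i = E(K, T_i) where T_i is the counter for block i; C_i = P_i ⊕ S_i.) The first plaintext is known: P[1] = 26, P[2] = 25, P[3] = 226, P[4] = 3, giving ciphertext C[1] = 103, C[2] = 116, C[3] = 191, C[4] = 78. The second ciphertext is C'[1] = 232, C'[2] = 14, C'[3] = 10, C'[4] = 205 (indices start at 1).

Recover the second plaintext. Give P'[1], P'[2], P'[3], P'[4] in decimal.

In CTR with a reused counter, both messages share the same keystream S_i, so C_i ⊕ C'_i = P_i ⊕ P'_i and thus P'_i = P_i ⊕ C_i ⊕ C'_i.
P'[1]: 26 ⊕ 103 ⊕ 232 = 149.
P'[2]: 25 ⊕ 116 ⊕ 14 = 99.
P'[3]: 226 ⊕ 191 ⊕ 10 = 87.
P'[4]: 3 ⊕ 78 ⊕ 205 = 128.

P'[1] = 149, P'[2] = 99, P'[3] = 87, P'[4] = 128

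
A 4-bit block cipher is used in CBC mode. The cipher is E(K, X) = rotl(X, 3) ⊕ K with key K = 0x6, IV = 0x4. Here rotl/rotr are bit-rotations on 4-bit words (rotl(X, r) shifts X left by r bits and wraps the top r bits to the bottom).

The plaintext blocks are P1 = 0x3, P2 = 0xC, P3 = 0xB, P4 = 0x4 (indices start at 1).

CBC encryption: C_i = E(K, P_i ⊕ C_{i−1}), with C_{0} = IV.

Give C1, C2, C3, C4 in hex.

C1 = 0xD, C2 = 0xE, C3 = 0xC, C4 = 0x2

C1: P1 ⊕ 0x4 = 0x7; E(K, 0x7) = 0xD.
C2: P2 ⊕ 0xD = 0x1; E(K, 0x1) = 0xE.
C3: P3 ⊕ 0xE = 0x5; E(K, 0x5) = 0xC.
C4: P4 ⊕ 0xC = 0x8; E(K, 0x8) = 0x2.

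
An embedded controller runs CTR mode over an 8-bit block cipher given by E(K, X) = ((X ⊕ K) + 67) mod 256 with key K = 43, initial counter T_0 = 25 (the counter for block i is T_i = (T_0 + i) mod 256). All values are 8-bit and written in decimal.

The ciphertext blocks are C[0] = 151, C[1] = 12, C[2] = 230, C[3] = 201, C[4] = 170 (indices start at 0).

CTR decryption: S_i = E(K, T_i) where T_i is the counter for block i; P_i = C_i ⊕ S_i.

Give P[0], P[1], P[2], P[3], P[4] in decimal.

P[0]: T = 25, S = E(K, T) = 117; 151 ⊕ 117 = 226.
P[1]: T = 26, S = E(K, T) = 116; 12 ⊕ 116 = 120.
P[2]: T = 27, S = E(K, T) = 115; 230 ⊕ 115 = 149.
P[3]: T = 28, S = E(K, T) = 122; 201 ⊕ 122 = 179.
P[4]: T = 29, S = E(K, T) = 121; 170 ⊕ 121 = 211.

P[0] = 226, P[1] = 120, P[2] = 149, P[3] = 179, P[4] = 211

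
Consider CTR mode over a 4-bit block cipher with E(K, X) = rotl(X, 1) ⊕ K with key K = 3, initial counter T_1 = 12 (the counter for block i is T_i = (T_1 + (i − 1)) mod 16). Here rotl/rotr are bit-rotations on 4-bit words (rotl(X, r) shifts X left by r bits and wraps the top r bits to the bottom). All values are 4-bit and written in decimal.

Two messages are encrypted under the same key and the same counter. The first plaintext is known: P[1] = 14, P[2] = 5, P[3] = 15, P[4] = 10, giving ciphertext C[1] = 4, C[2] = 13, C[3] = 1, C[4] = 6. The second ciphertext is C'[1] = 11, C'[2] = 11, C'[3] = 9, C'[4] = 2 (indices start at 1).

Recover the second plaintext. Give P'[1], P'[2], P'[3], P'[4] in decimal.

P'[1] = 1, P'[2] = 3, P'[3] = 7, P'[4] = 14

In CTR with a reused counter, both messages share the same keystream S_i, so C_i ⊕ C'_i = P_i ⊕ P'_i and thus P'_i = P_i ⊕ C_i ⊕ C'_i.
P'[1]: 14 ⊕ 4 ⊕ 11 = 1.
P'[2]: 5 ⊕ 13 ⊕ 11 = 3.
P'[3]: 15 ⊕ 1 ⊕ 9 = 7.
P'[4]: 10 ⊕ 6 ⊕ 2 = 14.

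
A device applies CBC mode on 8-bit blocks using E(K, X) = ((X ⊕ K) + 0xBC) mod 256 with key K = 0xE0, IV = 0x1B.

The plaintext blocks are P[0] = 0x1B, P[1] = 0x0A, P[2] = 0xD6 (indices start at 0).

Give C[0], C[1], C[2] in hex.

CBC encryption: C_i = E(K, P_i ⊕ C_{i−1}), with C_{−1} = IV.
C[0]: P[0] ⊕ 0x1B = 0x00; E(K, 0x00) = 0x9C.
C[1]: P[1] ⊕ 0x9C = 0x96; E(K, 0x96) = 0x32.
C[2]: P[2] ⊕ 0x32 = 0xE4; E(K, 0xE4) = 0xC0.

C[0] = 0x9C, C[1] = 0x32, C[2] = 0xC0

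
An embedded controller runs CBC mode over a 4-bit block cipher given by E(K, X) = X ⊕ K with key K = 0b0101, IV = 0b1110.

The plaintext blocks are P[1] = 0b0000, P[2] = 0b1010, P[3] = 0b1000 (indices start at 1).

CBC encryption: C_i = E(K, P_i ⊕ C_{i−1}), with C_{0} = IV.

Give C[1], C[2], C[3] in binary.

C[1] = 0b1011, C[2] = 0b0100, C[3] = 0b1001

C[1]: P[1] ⊕ 0b1110 = 0b1110; E(K, 0b1110) = 0b1011.
C[2]: P[2] ⊕ 0b1011 = 0b0001; E(K, 0b0001) = 0b0100.
C[3]: P[3] ⊕ 0b0100 = 0b1100; E(K, 0b1100) = 0b1001.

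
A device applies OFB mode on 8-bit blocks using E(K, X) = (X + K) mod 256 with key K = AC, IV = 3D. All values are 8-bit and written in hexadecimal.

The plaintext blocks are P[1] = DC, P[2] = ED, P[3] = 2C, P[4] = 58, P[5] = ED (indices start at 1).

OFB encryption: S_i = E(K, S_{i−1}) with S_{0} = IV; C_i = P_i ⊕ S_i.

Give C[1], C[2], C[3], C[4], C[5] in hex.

C[1]: S = E(K, 3D) = E9; DC ⊕ E9 = 35.
C[2]: S = E(K, E9) = 95; ED ⊕ 95 = 78.
C[3]: S = E(K, 95) = 41; 2C ⊕ 41 = 6D.
C[4]: S = E(K, 41) = ED; 58 ⊕ ED = B5.
C[5]: S = E(K, ED) = 99; ED ⊕ 99 = 74.

C[1] = 35, C[2] = 78, C[3] = 6D, C[4] = B5, C[5] = 74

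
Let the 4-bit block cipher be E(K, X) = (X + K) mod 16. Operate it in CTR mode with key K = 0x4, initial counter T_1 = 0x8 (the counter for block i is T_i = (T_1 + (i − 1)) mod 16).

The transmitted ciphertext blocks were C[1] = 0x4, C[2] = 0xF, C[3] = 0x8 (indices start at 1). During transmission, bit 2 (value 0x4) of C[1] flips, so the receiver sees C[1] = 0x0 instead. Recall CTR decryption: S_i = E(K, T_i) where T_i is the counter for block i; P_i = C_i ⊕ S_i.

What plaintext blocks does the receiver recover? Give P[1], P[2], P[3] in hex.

P[1] = 0xC, P[2] = 0x2, P[3] = 0x6

Only C[1] changed, to 0x0. In CTR, a change in C_i flips the same bit in P_i only; the keystream is unaffected. Decrypting the received ciphertext:
P[1]: T = 0x8, S = E(K, T) = 0xC; 0x0 ⊕ 0xC = 0xC.
P[2]: T = 0x9, S = E(K, T) = 0xD; 0xF ⊕ 0xD = 0x2.
P[3]: T = 0xA, S = E(K, T) = 0xE; 0x8 ⊕ 0xE = 0x6.
Blocks that differ from the original plaintext: P[1].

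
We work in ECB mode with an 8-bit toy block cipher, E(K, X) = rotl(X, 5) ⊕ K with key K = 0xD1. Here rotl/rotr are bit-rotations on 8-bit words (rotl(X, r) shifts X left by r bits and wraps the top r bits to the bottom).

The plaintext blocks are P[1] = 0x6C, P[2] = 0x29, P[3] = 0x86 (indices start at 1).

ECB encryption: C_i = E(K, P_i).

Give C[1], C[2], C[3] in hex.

C[1]: E(K, 0x6C) = 0x5C.
C[2]: E(K, 0x29) = 0xF4.
C[3]: E(K, 0x86) = 0x01.

C[1] = 0x5C, C[2] = 0xF4, C[3] = 0x01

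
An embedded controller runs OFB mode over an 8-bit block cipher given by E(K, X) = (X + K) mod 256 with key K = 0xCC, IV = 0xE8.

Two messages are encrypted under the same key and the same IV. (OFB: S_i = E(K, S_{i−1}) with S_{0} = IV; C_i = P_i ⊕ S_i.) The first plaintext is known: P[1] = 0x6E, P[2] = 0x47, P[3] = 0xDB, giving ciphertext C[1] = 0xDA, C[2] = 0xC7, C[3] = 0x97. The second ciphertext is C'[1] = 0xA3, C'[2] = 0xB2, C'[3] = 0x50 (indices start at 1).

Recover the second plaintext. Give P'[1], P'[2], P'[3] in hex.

P'[1] = 0x17, P'[2] = 0x32, P'[3] = 0x1C

In OFB with a reused IV, both messages share the same keystream S_i, so C_i ⊕ C'_i = P_i ⊕ P'_i and thus P'_i = P_i ⊕ C_i ⊕ C'_i.
P'[1]: 0x6E ⊕ 0xDA ⊕ 0xA3 = 0x17.
P'[2]: 0x47 ⊕ 0xC7 ⊕ 0xB2 = 0x32.
P'[3]: 0xDB ⊕ 0x97 ⊕ 0x50 = 0x1C.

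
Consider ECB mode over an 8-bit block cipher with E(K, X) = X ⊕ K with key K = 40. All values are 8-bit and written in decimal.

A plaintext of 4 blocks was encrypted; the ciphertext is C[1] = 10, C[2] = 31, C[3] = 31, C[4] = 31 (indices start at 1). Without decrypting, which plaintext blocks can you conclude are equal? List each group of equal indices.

P[2] = P[3] = P[4]

ECB encrypts each block independently with the same key, so equal ciphertext blocks imply equal plaintext blocks.
C[2] = C[3] = C[4] = 31, so P[2] = P[3] = P[4].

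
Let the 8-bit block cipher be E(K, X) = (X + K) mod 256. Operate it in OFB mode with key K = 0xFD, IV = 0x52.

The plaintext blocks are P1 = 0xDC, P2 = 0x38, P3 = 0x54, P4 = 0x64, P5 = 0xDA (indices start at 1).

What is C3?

C3 = 0x1D

OFB encryption: S_i = E(K, S_{i−1}) with S_{0} = IV; C_i = P_i ⊕ S_i.
C1: S = E(K, 0x52) = 0x4F; 0xDC ⊕ 0x4F = 0x93.
C2: S = E(K, 0x4F) = 0x4C; 0x38 ⊕ 0x4C = 0x74.
C3: S = E(K, 0x4C) = 0x49; 0x54 ⊕ 0x49 = 0x1D.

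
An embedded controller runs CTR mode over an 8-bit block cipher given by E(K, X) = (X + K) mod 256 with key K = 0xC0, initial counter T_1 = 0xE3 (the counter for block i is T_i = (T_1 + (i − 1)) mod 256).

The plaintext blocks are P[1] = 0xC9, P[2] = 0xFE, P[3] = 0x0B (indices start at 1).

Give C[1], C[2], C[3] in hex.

C[1] = 0x6A, C[2] = 0x5A, C[3] = 0xAE

CTR encryption: S_i = E(K, T_i) where T_i is the counter for block i; C_i = P_i ⊕ S_i.
C[1]: T = 0xE3, S = E(K, T) = 0xA3; 0xC9 ⊕ 0xA3 = 0x6A.
C[2]: T = 0xE4, S = E(K, T) = 0xA4; 0xFE ⊕ 0xA4 = 0x5A.
C[3]: T = 0xE5, S = E(K, T) = 0xA5; 0x0B ⊕ 0xA5 = 0xAE.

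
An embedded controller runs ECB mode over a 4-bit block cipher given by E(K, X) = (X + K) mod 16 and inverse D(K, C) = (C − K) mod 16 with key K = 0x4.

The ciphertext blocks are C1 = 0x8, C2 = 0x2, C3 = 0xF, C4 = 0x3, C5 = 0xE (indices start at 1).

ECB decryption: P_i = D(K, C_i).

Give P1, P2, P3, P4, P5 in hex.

P1 = 0x4, P2 = 0xE, P3 = 0xB, P4 = 0xF, P5 = 0xA

P1: D(K, 0x8) = 0x4.
P2: D(K, 0x2) = 0xE.
P3: D(K, 0xF) = 0xB.
P4: D(K, 0x3) = 0xF.
P5: D(K, 0xE) = 0xA.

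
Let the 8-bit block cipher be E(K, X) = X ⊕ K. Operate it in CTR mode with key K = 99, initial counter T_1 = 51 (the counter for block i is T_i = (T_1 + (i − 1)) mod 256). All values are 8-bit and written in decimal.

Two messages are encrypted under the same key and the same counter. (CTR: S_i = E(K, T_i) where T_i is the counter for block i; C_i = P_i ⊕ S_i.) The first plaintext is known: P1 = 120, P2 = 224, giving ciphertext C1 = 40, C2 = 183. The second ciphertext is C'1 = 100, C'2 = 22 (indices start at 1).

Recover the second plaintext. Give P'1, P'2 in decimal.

P'1 = 52, P'2 = 65

In CTR with a reused counter, both messages share the same keystream S_i, so C_i ⊕ C'_i = P_i ⊕ P'_i and thus P'_i = P_i ⊕ C_i ⊕ C'_i.
P'1: 120 ⊕ 40 ⊕ 100 = 52.
P'2: 224 ⊕ 183 ⊕ 22 = 65.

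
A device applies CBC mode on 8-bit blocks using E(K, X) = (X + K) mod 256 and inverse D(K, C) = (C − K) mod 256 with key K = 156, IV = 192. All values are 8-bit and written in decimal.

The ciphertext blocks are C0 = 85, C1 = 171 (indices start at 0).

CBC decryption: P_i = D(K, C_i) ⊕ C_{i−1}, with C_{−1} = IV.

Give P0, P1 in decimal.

P0 = 121, P1 = 90

P0: D(K, 85) = 185; 185 ⊕ 192 = 121.
P1: D(K, 171) = 15; 15 ⊕ 85 = 90.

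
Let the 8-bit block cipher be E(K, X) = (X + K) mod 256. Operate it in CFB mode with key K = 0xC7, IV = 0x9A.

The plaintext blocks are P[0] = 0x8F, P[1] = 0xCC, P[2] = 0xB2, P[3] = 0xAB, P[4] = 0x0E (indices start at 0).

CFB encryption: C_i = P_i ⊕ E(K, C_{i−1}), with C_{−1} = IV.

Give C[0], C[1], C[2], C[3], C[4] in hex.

C[0] = 0xEE, C[1] = 0x79, C[2] = 0xF2, C[3] = 0x12, C[4] = 0xD7

C[0]: E(K, 0x9A) = 0x61; 0x8F ⊕ 0x61 = 0xEE.
C[1]: E(K, 0xEE) = 0xB5; 0xCC ⊕ 0xB5 = 0x79.
C[2]: E(K, 0x79) = 0x40; 0xB2 ⊕ 0x40 = 0xF2.
C[3]: E(K, 0xF2) = 0xB9; 0xAB ⊕ 0xB9 = 0x12.
C[4]: E(K, 0x12) = 0xD9; 0x0E ⊕ 0xD9 = 0xD7.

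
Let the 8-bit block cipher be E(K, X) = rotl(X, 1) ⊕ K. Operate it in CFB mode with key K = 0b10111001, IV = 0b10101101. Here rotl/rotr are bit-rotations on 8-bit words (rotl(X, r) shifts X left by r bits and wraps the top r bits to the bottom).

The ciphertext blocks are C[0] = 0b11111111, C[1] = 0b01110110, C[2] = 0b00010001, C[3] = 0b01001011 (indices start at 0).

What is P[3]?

CFB decryption: P_i = C_i ⊕ E(K, C_{i−1}), with C_{−1} = IV.
P[3]: E(K, 0b00010001) = 0b10011011; 0b01001011 ⊕ 0b10011011 = 0b11010000.

P[3] = 0b11010000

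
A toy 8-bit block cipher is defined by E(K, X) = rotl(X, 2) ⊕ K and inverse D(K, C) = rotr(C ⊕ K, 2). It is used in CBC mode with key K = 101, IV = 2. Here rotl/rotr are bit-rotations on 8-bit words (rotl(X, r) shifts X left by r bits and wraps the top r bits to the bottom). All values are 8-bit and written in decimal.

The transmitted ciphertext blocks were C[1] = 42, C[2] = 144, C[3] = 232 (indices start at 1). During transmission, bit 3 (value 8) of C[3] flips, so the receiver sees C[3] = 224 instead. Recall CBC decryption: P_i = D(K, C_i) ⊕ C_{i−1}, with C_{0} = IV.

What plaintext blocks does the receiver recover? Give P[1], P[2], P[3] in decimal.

P[1] = 209, P[2] = 87, P[3] = 241

Only C[3] changed, to 224. In CBC, a change in C_i garbles P_i and flips the same bit in P_{i+1}. Decrypting the received ciphertext:
P[1]: D(K, 42) = 211; 211 ⊕ 2 = 209.
P[2]: D(K, 144) = 125; 125 ⊕ 42 = 87.
P[3]: D(K, 224) = 97; 97 ⊕ 144 = 241.
Blocks that differ from the original plaintext: P[3].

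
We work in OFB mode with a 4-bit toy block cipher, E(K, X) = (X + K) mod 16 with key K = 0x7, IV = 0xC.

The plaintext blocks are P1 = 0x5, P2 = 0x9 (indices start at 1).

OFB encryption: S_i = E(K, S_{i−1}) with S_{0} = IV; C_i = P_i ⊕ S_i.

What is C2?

C2 = 0x3

C1: S = E(K, 0xC) = 0x3; 0x5 ⊕ 0x3 = 0x6.
C2: S = E(K, 0x3) = 0xA; 0x9 ⊕ 0xA = 0x3.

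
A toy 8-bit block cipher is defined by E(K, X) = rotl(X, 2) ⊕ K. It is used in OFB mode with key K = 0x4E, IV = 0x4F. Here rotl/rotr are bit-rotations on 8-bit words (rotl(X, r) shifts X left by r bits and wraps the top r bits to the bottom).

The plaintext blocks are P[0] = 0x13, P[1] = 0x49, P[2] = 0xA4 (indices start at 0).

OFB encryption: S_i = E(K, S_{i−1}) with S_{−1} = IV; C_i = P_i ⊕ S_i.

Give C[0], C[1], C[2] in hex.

C[0] = 0x60, C[1] = 0xCA, C[2] = 0xE4

C[0]: S = E(K, 0x4F) = 0x73; 0x13 ⊕ 0x73 = 0x60.
C[1]: S = E(K, 0x73) = 0x83; 0x49 ⊕ 0x83 = 0xCA.
C[2]: S = E(K, 0x83) = 0x40; 0xA4 ⊕ 0x40 = 0xE4.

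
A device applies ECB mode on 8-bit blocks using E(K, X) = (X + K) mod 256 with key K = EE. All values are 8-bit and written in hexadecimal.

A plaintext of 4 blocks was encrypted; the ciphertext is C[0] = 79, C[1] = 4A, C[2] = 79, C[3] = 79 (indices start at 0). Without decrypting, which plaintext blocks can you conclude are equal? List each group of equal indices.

ECB encrypts each block independently with the same key, so equal ciphertext blocks imply equal plaintext blocks.
C[0] = C[2] = C[3] = 79, so P[0] = P[2] = P[3].

P[0] = P[2] = P[3]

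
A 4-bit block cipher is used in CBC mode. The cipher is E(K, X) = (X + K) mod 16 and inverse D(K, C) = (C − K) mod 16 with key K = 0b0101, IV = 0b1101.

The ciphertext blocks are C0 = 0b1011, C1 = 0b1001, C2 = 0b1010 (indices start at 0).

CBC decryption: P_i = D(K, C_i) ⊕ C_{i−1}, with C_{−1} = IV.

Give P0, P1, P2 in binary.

P0: D(K, 0b1011) = 0b0110; 0b0110 ⊕ 0b1101 = 0b1011.
P1: D(K, 0b1001) = 0b0100; 0b0100 ⊕ 0b1011 = 0b1111.
P2: D(K, 0b1010) = 0b0101; 0b0101 ⊕ 0b1001 = 0b1100.

P0 = 0b1011, P1 = 0b1111, P2 = 0b1100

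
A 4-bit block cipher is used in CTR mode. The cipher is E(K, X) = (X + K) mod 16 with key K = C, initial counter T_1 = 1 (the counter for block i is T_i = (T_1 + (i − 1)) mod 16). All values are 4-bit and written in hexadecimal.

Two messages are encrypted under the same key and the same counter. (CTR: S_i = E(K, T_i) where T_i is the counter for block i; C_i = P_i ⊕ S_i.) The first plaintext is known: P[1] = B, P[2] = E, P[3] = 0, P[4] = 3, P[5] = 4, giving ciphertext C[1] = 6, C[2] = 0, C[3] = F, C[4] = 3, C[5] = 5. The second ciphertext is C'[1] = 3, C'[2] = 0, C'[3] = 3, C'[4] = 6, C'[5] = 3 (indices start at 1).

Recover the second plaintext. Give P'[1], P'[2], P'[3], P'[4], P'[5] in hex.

P'[1] = E, P'[2] = E, P'[3] = C, P'[4] = 6, P'[5] = 2

In CTR with a reused counter, both messages share the same keystream S_i, so C_i ⊕ C'_i = P_i ⊕ P'_i and thus P'_i = P_i ⊕ C_i ⊕ C'_i.
P'[1]: B ⊕ 6 ⊕ 3 = E.
P'[2]: E ⊕ 0 ⊕ 0 = E.
P'[3]: 0 ⊕ F ⊕ 3 = C.
P'[4]: 3 ⊕ 3 ⊕ 6 = 6.
P'[5]: 4 ⊕ 5 ⊕ 3 = 2.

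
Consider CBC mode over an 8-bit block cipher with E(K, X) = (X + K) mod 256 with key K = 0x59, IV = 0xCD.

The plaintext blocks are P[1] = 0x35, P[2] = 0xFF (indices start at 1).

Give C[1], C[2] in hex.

C[1] = 0x51, C[2] = 0x07

CBC encryption: C_i = E(K, P_i ⊕ C_{i−1}), with C_{0} = IV.
C[1]: P[1] ⊕ 0xCD = 0xF8; E(K, 0xF8) = 0x51.
C[2]: P[2] ⊕ 0x51 = 0xAE; E(K, 0xAE) = 0x07.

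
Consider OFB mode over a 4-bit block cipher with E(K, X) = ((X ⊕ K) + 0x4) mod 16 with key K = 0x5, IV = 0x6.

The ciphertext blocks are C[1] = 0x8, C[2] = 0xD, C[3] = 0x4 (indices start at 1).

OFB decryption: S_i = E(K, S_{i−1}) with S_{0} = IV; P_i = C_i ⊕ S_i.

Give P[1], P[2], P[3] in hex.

P[1] = 0xF, P[2] = 0xB, P[3] = 0x3

P[1]: S = E(K, 0x6) = 0x7; 0x8 ⊕ 0x7 = 0xF.
P[2]: S = E(K, 0x7) = 0x6; 0xD ⊕ 0x6 = 0xB.
P[3]: S = E(K, 0x6) = 0x7; 0x4 ⊕ 0x7 = 0x3.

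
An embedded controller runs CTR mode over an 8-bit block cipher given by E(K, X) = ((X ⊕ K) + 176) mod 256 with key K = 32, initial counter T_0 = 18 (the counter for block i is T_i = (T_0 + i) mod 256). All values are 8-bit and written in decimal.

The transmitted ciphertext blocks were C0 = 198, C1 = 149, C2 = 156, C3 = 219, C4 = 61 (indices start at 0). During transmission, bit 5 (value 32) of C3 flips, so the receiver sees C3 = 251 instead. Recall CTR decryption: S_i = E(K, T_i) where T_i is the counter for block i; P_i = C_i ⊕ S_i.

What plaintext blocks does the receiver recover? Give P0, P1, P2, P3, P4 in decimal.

P0 = 36, P1 = 118, P2 = 120, P3 = 30, P4 = 219

Only C3 changed, to 251. In CTR, a change in C_i flips the same bit in P_i only; the keystream is unaffected. Decrypting the received ciphertext:
P0: T = 18, S = E(K, T) = 226; 198 ⊕ 226 = 36.
P1: T = 19, S = E(K, T) = 227; 149 ⊕ 227 = 118.
P2: T = 20, S = E(K, T) = 228; 156 ⊕ 228 = 120.
P3: T = 21, S = E(K, T) = 229; 251 ⊕ 229 = 30.
P4: T = 22, S = E(K, T) = 230; 61 ⊕ 230 = 219.
Blocks that differ from the original plaintext: P3.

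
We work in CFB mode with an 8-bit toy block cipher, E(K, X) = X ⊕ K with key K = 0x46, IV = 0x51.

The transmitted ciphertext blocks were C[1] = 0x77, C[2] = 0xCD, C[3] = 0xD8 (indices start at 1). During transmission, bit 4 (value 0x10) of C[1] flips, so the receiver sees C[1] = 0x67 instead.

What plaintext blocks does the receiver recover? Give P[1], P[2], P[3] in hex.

P[1] = 0x70, P[2] = 0xEC, P[3] = 0x53

CFB decryption: P_i = C_i ⊕ E(K, C_{i−1}), with C_{0} = IV.
Only C[1] changed, to 0x67. In CFB, a change in C_i flips the same bit in P_i and garbles P_{i+1}. Decrypting the received ciphertext:
P[1]: E(K, 0x51) = 0x17; 0x67 ⊕ 0x17 = 0x70.
P[2]: E(K, 0x67) = 0x21; 0xCD ⊕ 0x21 = 0xEC.
P[3]: E(K, 0xCD) = 0x8B; 0xD8 ⊕ 0x8B = 0x53.
Blocks that differ from the original plaintext: P[1], P[2].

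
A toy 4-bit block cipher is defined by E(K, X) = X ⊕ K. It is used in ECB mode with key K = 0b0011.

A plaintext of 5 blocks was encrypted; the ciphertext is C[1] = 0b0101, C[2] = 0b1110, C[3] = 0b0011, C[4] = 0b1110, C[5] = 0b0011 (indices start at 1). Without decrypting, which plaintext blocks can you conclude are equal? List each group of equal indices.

ECB encrypts each block independently with the same key, so equal ciphertext blocks imply equal plaintext blocks.
C[2] = C[4] = 0b1110, so P[2] = P[4].
C[3] = C[5] = 0b0011, so P[3] = P[5].

P[2] = P[4]; P[3] = P[5]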